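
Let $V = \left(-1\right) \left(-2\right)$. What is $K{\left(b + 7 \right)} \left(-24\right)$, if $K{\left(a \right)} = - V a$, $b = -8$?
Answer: $-48$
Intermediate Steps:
$V = 2$
$K{\left(a \right)} = - 2 a$
$K{\left(b + 7 \right)} \left(-24\right) = - 2 \left(-8 + 7\right) \left(-24\right) = \left(-2\right) \left(-1\right) \left(-24\right) = 2 \left(-24\right) = -48$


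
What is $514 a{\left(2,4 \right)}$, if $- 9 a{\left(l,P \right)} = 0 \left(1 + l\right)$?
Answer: $0$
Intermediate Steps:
$a{\left(l,P \right)} = 0$ ($a{\left(l,P \right)} = - \frac{0 \left(1 + l\right)}{9} = \left(- \frac{1}{9}\right) 0 = 0$)
$514 a{\left(2,4 \right)} = 514 \cdot 0 = 0$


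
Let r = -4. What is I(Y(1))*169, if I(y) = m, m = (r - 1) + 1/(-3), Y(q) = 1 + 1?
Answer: -2704/3 ≈ -901.33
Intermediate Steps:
Y(q) = 2
m = -16/3 (m = (-4 - 1) + 1/(-3) = -5 - ⅓ = -16/3 ≈ -5.3333)
I(y) = -16/3
I(Y(1))*169 = -16/3*169 = -2704/3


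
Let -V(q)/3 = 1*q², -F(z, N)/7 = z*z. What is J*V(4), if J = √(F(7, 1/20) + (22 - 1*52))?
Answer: -48*I*√373 ≈ -927.03*I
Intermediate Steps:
F(z, N) = -7*z² (F(z, N) = -7*z*z = -7*z²)
V(q) = -3*q²
J = I*√373 (J = √(-7*7² + (22 - 1*52)) = √(-7*49 + (22 - 52)) = √(-343 - 30) = √(-373) = I*√373 ≈ 19.313*I)
J*V(4) = (I*√373)*(-3*4²) = (I*√373)*(-3*16) = (I*√373)*(-48) = -48*I*√373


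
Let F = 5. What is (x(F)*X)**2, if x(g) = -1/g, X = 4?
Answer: 16/25 ≈ 0.64000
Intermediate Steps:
(x(F)*X)**2 = (-1/5*4)**2 = (-4/5)**2 = 16/25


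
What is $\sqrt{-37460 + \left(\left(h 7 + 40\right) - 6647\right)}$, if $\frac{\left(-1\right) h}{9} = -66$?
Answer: $i \sqrt{39909} \approx 199.77 i$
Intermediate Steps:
$h = 594$ ($h = \left(-9\right) \left(-66\right) = 594$)
$\sqrt{-37460 + \left(\left(h 7 + 40\right) - 6647\right)} = \sqrt{-37460 + \left(\left(594 \cdot 7 + 40\right) - 6647\right)} = \sqrt{-37460 + \left(\left(4158 + 40\right) - 6647\right)} = \sqrt{-37460 + \left(4198 - 6647\right)} = \sqrt{-37460 - 2449} = \sqrt{-39909} = i \sqrt{39909}$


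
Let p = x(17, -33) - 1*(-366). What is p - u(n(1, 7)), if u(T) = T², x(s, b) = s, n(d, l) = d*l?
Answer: 334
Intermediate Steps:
p = 383 (p = 17 - 1*(-366) = 17 + 366 = 383)
p - u(n(1, 7)) = 383 - (1*7)² = 383 - 1*7² = 383 - 1*49 = 383 - 49 = 334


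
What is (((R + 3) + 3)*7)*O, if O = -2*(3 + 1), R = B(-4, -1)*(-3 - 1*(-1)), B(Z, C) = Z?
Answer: -784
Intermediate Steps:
R = 8 (R = -4*(-3 - 1*(-1)) = -4*(-3 + 1) = -4*(-2) = 8)
O = -8 (O = -2*4 = -8)
(((R + 3) + 3)*7)*O = (((8 + 3) + 3)*7)*(-8) = ((11 + 3)*7)*(-8) = (14*7)*(-8) = 98*(-8) = -784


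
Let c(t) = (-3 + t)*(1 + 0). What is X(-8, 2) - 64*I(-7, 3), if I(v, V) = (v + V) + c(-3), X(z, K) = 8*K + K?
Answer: 658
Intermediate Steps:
X(z, K) = 9*K
c(t) = -3 + t (c(t) = (-3 + t)*1 = -3 + t)
I(v, V) = -6 + V + v (I(v, V) = (v + V) + (-3 - 3) = (V + v) - 6 = -6 + V + v)
X(-8, 2) - 64*I(-7, 3) = 9*2 - 64*(-6 + 3 - 7) = 18 - 64*(-10) = 18 + 640 = 658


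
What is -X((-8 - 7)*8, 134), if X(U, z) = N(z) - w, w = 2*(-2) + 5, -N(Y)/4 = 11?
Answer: 45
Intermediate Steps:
N(Y) = -44 (N(Y) = -4*11 = -44)
w = 1 (w = -4 + 5 = 1)
X(U, z) = -45 (X(U, z) = -44 - 1*1 = -44 - 1 = -45)
-X((-8 - 7)*8, 134) = -1*(-45) = 45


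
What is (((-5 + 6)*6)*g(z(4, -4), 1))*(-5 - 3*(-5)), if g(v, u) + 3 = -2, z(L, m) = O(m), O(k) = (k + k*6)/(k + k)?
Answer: -300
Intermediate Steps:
O(k) = 7/2 (O(k) = (k + 6*k)/((2*k)) = (7*k)*(1/(2*k)) = 7/2)
z(L, m) = 7/2
g(v, u) = -5 (g(v, u) = -3 - 2 = -5)
(((-5 + 6)*6)*g(z(4, -4), 1))*(-5 - 3*(-5)) = (((-5 + 6)*6)*(-5))*(-5 - 3*(-5)) = ((1*6)*(-5))*(-5 + 15) = (6*(-5))*10 = -30*10 = -300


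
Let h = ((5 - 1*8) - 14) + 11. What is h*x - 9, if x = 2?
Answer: -21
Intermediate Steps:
h = -6 (h = ((5 - 8) - 14) + 11 = (-3 - 14) + 11 = -17 + 11 = -6)
h*x - 9 = -6*2 - 9 = -12 - 9 = -21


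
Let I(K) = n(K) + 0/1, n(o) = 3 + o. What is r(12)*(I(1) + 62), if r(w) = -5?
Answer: -330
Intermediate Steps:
I(K) = 3 + K (I(K) = (3 + K) + 0/1 = (3 + K) + 0*1 = (3 + K) + 0 = 3 + K)
r(12)*(I(1) + 62) = -5*((3 + 1) + 62) = -5*(4 + 62) = -5*66 = -330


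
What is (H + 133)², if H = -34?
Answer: 9801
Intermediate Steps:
(H + 133)² = (-34 + 133)² = 99² = 9801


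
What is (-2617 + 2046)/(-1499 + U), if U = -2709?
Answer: 571/4208 ≈ 0.13569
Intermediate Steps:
(-2617 + 2046)/(-1499 + U) = (-2617 + 2046)/(-1499 - 2709) = -571/(-4208) = -571*(-1/4208) = 571/4208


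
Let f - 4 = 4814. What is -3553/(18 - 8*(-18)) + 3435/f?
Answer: -1380157/65043 ≈ -21.219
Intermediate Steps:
f = 4818 (f = 4 + 4814 = 4818)
-3553/(18 - 8*(-18)) + 3435/f = -3553/(18 - 8*(-18)) + 3435/4818 = -3553/(18 + 144) + 3435*(1/4818) = -3553/162 + 1145/1606 = -1380157/65043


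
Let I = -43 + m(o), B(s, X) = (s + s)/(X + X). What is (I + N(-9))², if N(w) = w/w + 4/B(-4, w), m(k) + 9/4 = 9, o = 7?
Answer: 11025/16 ≈ 689.06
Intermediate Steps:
B(s, X) = s/X (B(s, X) = (2*s)/((2*X)) = (2*s)*(1/(2*X)) = s/X)
m(k) = 27/4 (m(k) = -9/4 + 9 = 27/4)
N(w) = 1 - w (N(w) = w/w + 4/((-4/w)) = 1 + 4*(-w/4) = 1 - w)
I = -145/4 (I = -43 + 27/4 = -145/4 ≈ -36.250)
(I + N(-9))² = (-145/4 + (1 - 1*(-9)))² = (-145/4 + (1 + 9))² = (-145/4 + 10)² = (-105/4)² = 11025/16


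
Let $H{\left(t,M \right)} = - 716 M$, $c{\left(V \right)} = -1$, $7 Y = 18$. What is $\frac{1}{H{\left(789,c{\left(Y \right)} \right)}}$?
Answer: $\frac{1}{716} \approx 0.0013966$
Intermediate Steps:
$Y = \frac{18}{7}$ ($Y = \frac{1}{7} \cdot 18 = \frac{18}{7} \approx 2.5714$)
$\frac{1}{H{\left(789,c{\left(Y \right)} \right)}} = \frac{1}{\left(-716\right) \left(-1\right)} = \frac{1}{716}$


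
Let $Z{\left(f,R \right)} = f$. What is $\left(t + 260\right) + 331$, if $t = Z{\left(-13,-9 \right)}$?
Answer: $578$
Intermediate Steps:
$t = -13$
$\left(t + 260\right) + 331 = \left(-13 + 260\right) + 331 = 247 + 331 = 578$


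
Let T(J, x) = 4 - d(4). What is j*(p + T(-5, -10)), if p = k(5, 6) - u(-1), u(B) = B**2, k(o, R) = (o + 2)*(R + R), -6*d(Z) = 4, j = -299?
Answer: -78637/3 ≈ -26212.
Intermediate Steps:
d(Z) = -2/3 (d(Z) = -1/6*4 = -2/3)
k(o, R) = 2*R*(2 + o) (k(o, R) = (2 + o)*(2*R) = 2*R*(2 + o))
p = 83 (p = 2*6*(2 + 5) - 1*(-1)**2 = 2*6*7 - 1*1 = 84 - 1 = 83)
T(J, x) = 14/3 (T(J, x) = 4 - 1*(-2/3) = 4 + 2/3 = 14/3)
j*(p + T(-5, -10)) = -299*(83 + 14/3) = -299*263/3 = -78637/3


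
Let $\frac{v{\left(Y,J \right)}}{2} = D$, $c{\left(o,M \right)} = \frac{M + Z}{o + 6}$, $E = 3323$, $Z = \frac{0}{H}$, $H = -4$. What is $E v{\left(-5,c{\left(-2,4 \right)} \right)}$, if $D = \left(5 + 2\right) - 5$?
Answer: $13292$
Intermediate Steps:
$Z = 0$ ($Z = \frac{0}{-4} = 0 \left(- \frac{1}{4}\right) = 0$)
$c{\left(o,M \right)} = \frac{M}{6 + o}$ ($c{\left(o,M \right)} = \frac{M + 0}{o + 6} = \frac{M}{6 + o}$)
$D = 2$ ($D = 7 - 5 = 2$)
$v{\left(Y,J \right)} = 4$ ($v{\left(Y,J \right)} = 2 \cdot 2 = 4$)
$E v{\left(-5,c{\left(-2,4 \right)} \right)} = 3323 \cdot 4 = 13292$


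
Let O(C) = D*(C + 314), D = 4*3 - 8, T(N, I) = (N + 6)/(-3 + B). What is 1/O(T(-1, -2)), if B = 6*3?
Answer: 3/3772 ≈ 0.00079533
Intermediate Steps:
B = 18
T(N, I) = 2/5 + N/15 (T(N, I) = (N + 6)/(-3 + 18) = (6 + N)/15 = (6 + N)*(1/15) = 2/5 + N/15)
D = 4 (D = 12 - 8 = 4)
O(C) = 1256 + 4*C (O(C) = 4*(C + 314) = 4*(314 + C) = 1256 + 4*C)
1/O(T(-1, -2)) = 1/(1256 + 4*(2/5 + (1/15)*(-1))) = 1/(1256 + 4*(2/5 - 1/15)) = 1/(1256 + 4*(1/3)) = 1/(1256 + 4/3) = 1/(3772/3) = 3/3772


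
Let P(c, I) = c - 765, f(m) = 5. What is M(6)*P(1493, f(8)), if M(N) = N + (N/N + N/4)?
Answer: 6188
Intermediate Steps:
P(c, I) = -765 + c
M(N) = 1 + 5*N/4 (M(N) = N + (1 + N*(¼)) = N + (1 + N/4) = 1 + 5*N/4)
M(6)*P(1493, f(8)) = (1 + (5/4)*6)*(-765 + 1493) = (1 + 15/2)*728 = (17/2)*728 = 6188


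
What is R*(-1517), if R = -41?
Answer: 62197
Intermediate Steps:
R*(-1517) = -41*(-1517) = 62197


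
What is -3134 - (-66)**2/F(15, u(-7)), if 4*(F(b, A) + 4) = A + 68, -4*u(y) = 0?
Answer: -45098/13 ≈ -3469.1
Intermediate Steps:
u(y) = 0 (u(y) = -1/4*0 = 0)
F(b, A) = 13 + A/4 (F(b, A) = -4 + (A + 68)/4 = -4 + (68 + A)/4 = -4 + (17 + A/4) = 13 + A/4)
-3134 - (-66)**2/F(15, u(-7)) = -3134 - (-66)**2/(13 + (1/4)*0) = -3134 - 4356/(13 + 0) = -3134 - 4356/13 = -45098/13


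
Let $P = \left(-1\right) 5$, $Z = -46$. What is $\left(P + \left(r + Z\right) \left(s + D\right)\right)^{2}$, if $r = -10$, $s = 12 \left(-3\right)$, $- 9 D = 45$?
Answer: $5248681$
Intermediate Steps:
$D = -5$ ($D = \left(- \frac{1}{9}\right) 45 = -5$)
$s = -36$
$P = -5$
$\left(P + \left(r + Z\right) \left(s + D\right)\right)^{2} = \left(-5 + \left(-10 - 46\right) \left(-36 - 5\right)\right)^{2} = \left(-5 - -2296\right)^{2} = \left(-5 + 2296\right)^{2} = 2291^{2} = 5248681$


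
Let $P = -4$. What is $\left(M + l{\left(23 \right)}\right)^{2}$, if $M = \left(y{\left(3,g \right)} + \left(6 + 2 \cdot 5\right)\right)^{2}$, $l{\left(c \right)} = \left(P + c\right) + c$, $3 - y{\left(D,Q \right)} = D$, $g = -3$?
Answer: $88804$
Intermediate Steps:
$y{\left(D,Q \right)} = 3 - D$
$l{\left(c \right)} = -4 + 2 c$ ($l{\left(c \right)} = \left(-4 + c\right) + c = -4 + 2 c$)
$M = 256$ ($M = \left(\left(3 - 3\right) + \left(6 + 2 \cdot 5\right)\right)^{2} = \left(\left(3 - 3\right) + \left(6 + 10\right)\right)^{2} = \left(0 + 16\right)^{2} = 16^{2} = 256$)
$\left(M + l{\left(23 \right)}\right)^{2} = \left(256 + \left(-4 + 2 \cdot 23\right)\right)^{2} = \left(256 + \left(-4 + 46\right)\right)^{2} = \left(256 + 42\right)^{2} = 298^{2} = 88804$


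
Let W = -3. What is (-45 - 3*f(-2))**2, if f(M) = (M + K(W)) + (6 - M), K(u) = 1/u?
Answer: 3844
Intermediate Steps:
f(M) = 17/3 (f(M) = (M + 1/(-3)) + (6 - M) = (M - 1/3) + (6 - M) = (-1/3 + M) + (6 - M) = 17/3)
(-45 - 3*f(-2))**2 = (-45 - 3*17/3)**2 = (-45 - 17)**2 = (-62)**2 = 3844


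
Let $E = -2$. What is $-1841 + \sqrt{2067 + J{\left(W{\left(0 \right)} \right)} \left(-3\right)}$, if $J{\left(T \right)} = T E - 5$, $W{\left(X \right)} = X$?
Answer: $-1841 + \sqrt{2082} \approx -1795.4$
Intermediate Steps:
$J{\left(T \right)} = -5 - 2 T$ ($J{\left(T \right)} = T \left(-2\right) - 5 = - 2 T - 5 = -5 - 2 T$)
$-1841 + \sqrt{2067 + J{\left(W{\left(0 \right)} \right)} \left(-3\right)} = -1841 + \sqrt{2067 + \left(-5 - 0\right) \left(-3\right)} = -1841 + \sqrt{2067 + \left(-5 + 0\right) \left(-3\right)} = -1841 + \sqrt{2067 - -15} = -1841 + \sqrt{2067 + 15} = -1841 + \sqrt{2082}$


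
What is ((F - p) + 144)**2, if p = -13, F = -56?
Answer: 10201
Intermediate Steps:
((F - p) + 144)**2 = ((-56 - 1*(-13)) + 144)**2 = ((-56 + 13) + 144)**2 = (-43 + 144)**2 = 101**2 = 10201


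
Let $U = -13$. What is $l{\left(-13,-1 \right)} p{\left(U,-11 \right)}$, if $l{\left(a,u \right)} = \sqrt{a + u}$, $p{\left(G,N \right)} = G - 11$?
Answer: $- 24 i \sqrt{14} \approx - 89.8 i$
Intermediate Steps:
$p{\left(G,N \right)} = -11 + G$
$l{\left(-13,-1 \right)} p{\left(U,-11 \right)} = \sqrt{-13 - 1} \left(-11 - 13\right) = \sqrt{-14} \left(-24\right) = i \sqrt{14} \left(-24\right) = - 24 i \sqrt{14}$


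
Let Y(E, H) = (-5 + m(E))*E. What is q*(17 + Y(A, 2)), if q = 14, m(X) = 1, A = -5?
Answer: 518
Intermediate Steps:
Y(E, H) = -4*E (Y(E, H) = (-5 + 1)*E = -4*E)
q*(17 + Y(A, 2)) = 14*(17 - 4*(-5)) = 14*(17 + 20) = 14*37 = 518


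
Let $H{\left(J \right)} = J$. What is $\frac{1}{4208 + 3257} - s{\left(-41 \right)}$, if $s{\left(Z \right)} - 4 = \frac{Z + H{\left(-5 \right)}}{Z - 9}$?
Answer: $- \frac{183634}{37325} \approx -4.9199$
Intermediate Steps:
$s{\left(Z \right)} = 4 + \frac{-5 + Z}{-9 + Z}$ ($s{\left(Z \right)} = 4 + \frac{Z - 5}{Z - 9} = 4 + \frac{-5 + Z}{-9 + Z}$)
$\frac{1}{4208 + 3257} - s{\left(-41 \right)} = \frac{1}{4208 + 3257} - \frac{-41 + 5 \left(-41\right)}{-9 - 41} = \frac{1}{7465} - \frac{-41 - 205}{-50} = \frac{1}{7465} - \left(- \frac{1}{50}\right) \left(-246\right) = \frac{1}{7465} - \frac{123}{25} = - \frac{183634}{37325}$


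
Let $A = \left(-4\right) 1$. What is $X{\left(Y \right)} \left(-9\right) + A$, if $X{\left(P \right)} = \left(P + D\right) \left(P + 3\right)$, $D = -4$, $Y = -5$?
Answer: $-166$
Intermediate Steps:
$X{\left(P \right)} = \left(-4 + P\right) \left(3 + P\right)$ ($X{\left(P \right)} = \left(P - 4\right) \left(P + 3\right) = \left(-4 + P\right) \left(3 + P\right)$)
$A = -4$
$X{\left(Y \right)} \left(-9\right) + A = \left(-12 + \left(-5\right)^{2} - -5\right) \left(-9\right) - 4 = \left(-12 + 25 + 5\right) \left(-9\right) - 4 = 18 \left(-9\right) - 4 = -162 - 4 = -166$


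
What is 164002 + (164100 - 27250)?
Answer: 300852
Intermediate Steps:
164002 + (164100 - 27250) = 164002 + 136850 = 300852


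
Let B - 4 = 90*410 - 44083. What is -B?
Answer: 7179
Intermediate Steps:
B = -7179 (B = 4 + (90*410 - 44083) = 4 + (36900 - 44083) = 4 - 7183 = -7179)
-B = -1*(-7179) = 7179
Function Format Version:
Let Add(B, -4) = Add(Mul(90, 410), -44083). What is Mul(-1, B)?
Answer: 7179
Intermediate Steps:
B = -7179 (B = Add(4, Add(Mul(90, 410), -44083)) = Add(4, Add(36900, -44083)) = Add(4, -7183) = -7179)
Mul(-1, B) = Mul(-1, -7179) = 7179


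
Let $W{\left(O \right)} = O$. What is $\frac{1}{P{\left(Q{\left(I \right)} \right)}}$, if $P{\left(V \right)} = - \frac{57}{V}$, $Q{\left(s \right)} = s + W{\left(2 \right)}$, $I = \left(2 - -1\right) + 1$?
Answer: $- \frac{2}{19} \approx -0.10526$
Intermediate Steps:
$I = 4$ ($I = \left(2 + 1\right) + 1 = 3 + 1 = 4$)
$Q{\left(s \right)} = 2 + s$ ($Q{\left(s \right)} = s + 2 = 2 + s$)
$\frac{1}{P{\left(Q{\left(I \right)} \right)}} = \frac{1}{\left(-57\right) \frac{1}{2 + 4}} = \frac{1}{\left(-57\right) \frac{1}{6}} = \frac{1}{- \frac{19}{2}} = - \frac{2}{19}$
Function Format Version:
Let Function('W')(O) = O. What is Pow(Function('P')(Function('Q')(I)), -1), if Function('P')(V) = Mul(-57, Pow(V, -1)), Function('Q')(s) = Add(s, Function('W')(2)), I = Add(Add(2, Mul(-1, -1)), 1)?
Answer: Rational(-2, 19) ≈ -0.10526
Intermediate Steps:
I = 4 (I = Add(Add(2, 1), 1) = Add(3, 1) = 4)
Function('Q')(s) = Add(2, s) (Function('Q')(s) = Add(s, 2) = Add(2, s))
Pow(Function('P')(Function('Q')(I)), -1) = Pow(Mul(-57, Pow(Add(2, 4), -1)), -1) = Pow(Mul(-57, Pow(6, -1)), -1) = Pow(Mul(-57, Rational(1, 6)), -1) = Pow(Rational(-19, 2), -1) = Rational(-2, 19)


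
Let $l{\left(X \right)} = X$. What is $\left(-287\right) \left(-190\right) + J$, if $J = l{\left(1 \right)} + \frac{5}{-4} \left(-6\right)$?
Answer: $\frac{109077}{2} \approx 54539.0$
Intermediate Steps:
$J = \frac{17}{2}$ ($J = 1 + \frac{5}{-4} \left(-6\right) = 1 + 5 \left(- \frac{1}{4}\right) \left(-6\right) = 1 - - \frac{15}{2} = 1 + \frac{15}{2} = \frac{17}{2} \approx 8.5$)
$\left(-287\right) \left(-190\right) + J = \left(-287\right) \left(-190\right) + \frac{17}{2} = 54530 + \frac{17}{2} = \frac{109077}{2}$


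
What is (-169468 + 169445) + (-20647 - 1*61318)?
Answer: -81988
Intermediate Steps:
(-169468 + 169445) + (-20647 - 1*61318) = -23 + (-20647 - 61318) = -23 - 81965 = -81988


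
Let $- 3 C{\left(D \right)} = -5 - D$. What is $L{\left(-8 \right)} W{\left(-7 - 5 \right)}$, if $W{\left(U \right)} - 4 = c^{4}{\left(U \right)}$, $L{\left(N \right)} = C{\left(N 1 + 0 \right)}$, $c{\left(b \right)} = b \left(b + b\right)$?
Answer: $-6879707140$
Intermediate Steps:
$C{\left(D \right)} = \frac{5}{3} + \frac{D}{3}$ ($C{\left(D \right)} = - \frac{-5 - D}{3} = \frac{5}{3} + \frac{D}{3}$)
$c{\left(b \right)} = 2 b^{2}$ ($c{\left(b \right)} = b 2 b = 2 b^{2}$)
$L{\left(N \right)} = \frac{5}{3} + \frac{N}{3}$ ($L{\left(N \right)} = \frac{5}{3} + \frac{N 1 + 0}{3} = \frac{5}{3} + \frac{N + 0}{3} = \frac{5}{3} + \frac{N}{3}$)
$W{\left(U \right)} = 4 + 16 U^{8}$ ($W{\left(U \right)} = 4 + \left(2 U^{2}\right)^{4} = 4 + 16 U^{8}$)
$L{\left(-8 \right)} W{\left(-7 - 5 \right)} = \left(\frac{5}{3} + \frac{1}{3} \left(-8\right)\right) \left(4 + 16 \left(-7 - 5\right)^{8}\right) = \left(\frac{5}{3} - \frac{8}{3}\right) \left(4 + 16 \left(-12\right)^{8}\right) = - (4 + 16 \cdot 429981696) = - (4 + 6879707136) = \left(-1\right) 6879707140 = -6879707140$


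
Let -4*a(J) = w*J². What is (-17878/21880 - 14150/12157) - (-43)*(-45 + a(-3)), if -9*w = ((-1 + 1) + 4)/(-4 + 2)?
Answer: -260473237693/132997580 ≈ -1958.5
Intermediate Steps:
w = 2/9 (w = -((-1 + 1) + 4)/(9*(-4 + 2)) = -(0 + 4)/(9*(-2)) = -4*(-1)/(9*2) = -⅑*(-2) = 2/9 ≈ 0.22222)
a(J) = -J²/18
(-17878/21880 - 14150/12157) - (-43)*(-45 + a(-3)) = (-17878/21880 - 14150/12157) - (-43)*(-45 - 1/18*(-3)²) = (-17878*1/21880 - 14150*1/12157) - (-43)*(-45 - 1/18*9) = (-8939/10940 - 14150/12157) - (-43)*(-45 - ½) = -263472423/132997580 - (-43)*(-91)/2 = -263472423/132997580 - 1*3913/2 = -263472423/132997580 - 3913/2 = -260473237693/132997580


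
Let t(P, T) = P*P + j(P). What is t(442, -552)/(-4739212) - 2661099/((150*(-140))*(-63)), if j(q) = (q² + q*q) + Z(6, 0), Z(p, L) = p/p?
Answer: -159368016107/74642589000 ≈ -2.1351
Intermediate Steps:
Z(p, L) = 1
j(q) = 1 + 2*q² (j(q) = (q² + q*q) + 1 = (q² + q²) + 1 = 2*q² + 1 = 1 + 2*q²)
t(P, T) = 1 + 3*P² (t(P, T) = P*P + (1 + 2*P²) = P² + (1 + 2*P²) = 1 + 3*P²)
t(442, -552)/(-4739212) - 2661099/((150*(-140))*(-63)) = (1 + 3*442²)/(-4739212) - 2661099/((150*(-140))*(-63)) = (1 + 3*195364)*(-1/4739212) - 2661099/((-21000*(-63))) = (1 + 586092)*(-1/4739212) - 2661099/1323000 = 586093*(-1/4739212) - 2661099*1/1323000 = -586093/4739212 - 126719/63000 = -159368016107/74642589000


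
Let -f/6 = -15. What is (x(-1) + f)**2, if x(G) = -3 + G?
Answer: 7396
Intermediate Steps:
f = 90 (f = -6*(-15) = 90)
(x(-1) + f)**2 = ((-3 - 1) + 90)**2 = (-4 + 90)**2 = 86**2 = 7396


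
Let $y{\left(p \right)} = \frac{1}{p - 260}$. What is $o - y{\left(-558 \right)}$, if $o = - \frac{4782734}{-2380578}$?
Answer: $\frac{1957328495}{973656402} \approx 2.0103$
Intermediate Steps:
$o = \frac{2391367}{1190289}$ ($o = \left(-4782734\right) \left(- \frac{1}{2380578}\right) = \frac{2391367}{1190289} \approx 2.0091$)
$y{\left(p \right)} = \frac{1}{-260 + p}$ ($y{\left(p \right)} = \frac{1}{p + \left(-692 + 432\right)} = \frac{1}{p - 260} = \frac{1}{-260 + p}$)
$o - y{\left(-558 \right)} = \frac{2391367}{1190289} - \frac{1}{-260 - 558} = \frac{2391367}{1190289} - \frac{1}{-818} = \frac{2391367}{1190289} - - \frac{1}{818} = \frac{2391367}{1190289} + \frac{1}{818} = \frac{1957328495}{973656402}$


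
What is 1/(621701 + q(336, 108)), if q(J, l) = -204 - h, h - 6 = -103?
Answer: 1/621594 ≈ 1.6088e-6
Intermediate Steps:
h = -97 (h = 6 - 103 = -97)
q(J, l) = -107 (q(J, l) = -204 - 1*(-97) = -204 + 97 = -107)
1/(621701 + q(336, 108)) = 1/(621701 - 107) = 1/621594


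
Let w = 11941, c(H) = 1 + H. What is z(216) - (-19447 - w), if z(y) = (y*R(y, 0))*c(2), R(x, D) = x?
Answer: 171356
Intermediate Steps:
z(y) = 3*y**2 (z(y) = (y*y)*(1 + 2) = y**2*3 = 3*y**2)
z(216) - (-19447 - w) = 3*216**2 - (-19447 - 1*11941) = 3*46656 - (-19447 - 11941) = 139968 - 1*(-31388) = 139968 + 31388 = 171356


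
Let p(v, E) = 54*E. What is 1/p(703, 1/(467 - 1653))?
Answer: -593/27 ≈ -21.963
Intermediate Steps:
1/p(703, 1/(467 - 1653)) = 1/(54/(467 - 1653)) = 1/(54/(-1186)) = 1/(54*(-1/1186)) = 1/(-27/593) = -593/27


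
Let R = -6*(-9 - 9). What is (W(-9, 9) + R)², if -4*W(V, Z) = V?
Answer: 194481/16 ≈ 12155.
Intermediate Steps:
W(V, Z) = -V/4
R = 108 (R = -6*(-18) = 108)
(W(-9, 9) + R)² = (-¼*(-9) + 108)² = (9/4 + 108)² = (441/4)² = 194481/16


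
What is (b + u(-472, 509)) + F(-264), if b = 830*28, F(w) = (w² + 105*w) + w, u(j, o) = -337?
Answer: 64615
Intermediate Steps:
F(w) = w² + 106*w
b = 23240
(b + u(-472, 509)) + F(-264) = (23240 - 337) - 264*(106 - 264) = 22903 - 264*(-158) = 22903 + 41712 = 64615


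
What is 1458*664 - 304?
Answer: 967808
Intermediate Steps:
1458*664 - 304 = 968112 - 304 = 967808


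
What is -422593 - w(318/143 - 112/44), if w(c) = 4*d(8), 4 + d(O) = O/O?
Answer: -422581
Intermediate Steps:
d(O) = -3 (d(O) = -4 + O/O = -4 + 1 = -3)
w(c) = -12 (w(c) = 4*(-3) = -12)
-422593 - w(318/143 - 112/44) = -422593 - 1*(-12) = -422593 + 12 = -422581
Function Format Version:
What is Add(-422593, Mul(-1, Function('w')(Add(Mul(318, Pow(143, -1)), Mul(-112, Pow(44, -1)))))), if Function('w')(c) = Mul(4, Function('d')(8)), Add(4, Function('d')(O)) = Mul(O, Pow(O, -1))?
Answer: -422581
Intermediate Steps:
Function('d')(O) = -3 (Function('d')(O) = Add(-4, Mul(O, Pow(O, -1))) = Add(-4, 1) = -3)
Function('w')(c) = -12 (Function('w')(c) = Mul(4, -3) = -12)
Add(-422593, Mul(-1, Function('w')(Add(Mul(318, Pow(143, -1)), Mul(-112, Pow(44, -1)))))) = Add(-422593, Mul(-1, -12)) = Add(-422593, 12) = -422581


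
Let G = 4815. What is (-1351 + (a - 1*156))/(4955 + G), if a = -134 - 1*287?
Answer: -964/4885 ≈ -0.19734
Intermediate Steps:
a = -421 (a = -134 - 287 = -421)
(-1351 + (a - 1*156))/(4955 + G) = (-1351 + (-421 - 1*156))/(4955 + 4815) = (-1351 + (-421 - 156))/9770 = (-1351 - 577)*(1/9770) = -1928*1/9770 = -964/4885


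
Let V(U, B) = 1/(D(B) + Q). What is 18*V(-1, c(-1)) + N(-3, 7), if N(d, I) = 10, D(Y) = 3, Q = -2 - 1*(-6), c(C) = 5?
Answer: 88/7 ≈ 12.571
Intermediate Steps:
Q = 4 (Q = -2 + 6 = 4)
V(U, B) = 1/7 (V(U, B) = 1/(3 + 4) = 1/7)
18*V(-1, c(-1)) + N(-3, 7) = 18*(1/7) + 10 = 18/7 + 10 = 88/7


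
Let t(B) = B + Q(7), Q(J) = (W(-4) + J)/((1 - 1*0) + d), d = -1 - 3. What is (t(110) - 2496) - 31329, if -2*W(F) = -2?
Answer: -101153/3 ≈ -33718.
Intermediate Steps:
d = -4
W(F) = 1 (W(F) = -½*(-2) = 1)
Q(J) = -⅓ - J/3 (Q(J) = (1 + J)/((1 - 1*0) - 4) = (1 + J)/((1 + 0) - 4) = (1 + J)/(1 - 4) = (1 + J)/(-3) = (1 + J)*(-⅓) = -⅓ - J/3)
t(B) = -8/3 + B (t(B) = B + (-⅓ - ⅓*7) = B + (-⅓ - 7/3) = B - 8/3 = -8/3 + B)
(t(110) - 2496) - 31329 = ((-8/3 + 110) - 2496) - 31329 = (322/3 - 2496) - 31329 = -7166/3 - 31329 = -101153/3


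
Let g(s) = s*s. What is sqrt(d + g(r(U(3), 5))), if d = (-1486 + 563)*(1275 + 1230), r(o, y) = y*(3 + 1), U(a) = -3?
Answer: 257*I*sqrt(35) ≈ 1520.4*I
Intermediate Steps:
r(o, y) = 4*y (r(o, y) = y*4 = 4*y)
g(s) = s**2
d = -2312115 (d = -923*2505 = -2312115)
sqrt(d + g(r(U(3), 5))) = sqrt(-2312115 + (4*5)**2) = sqrt(-2312115 + 20**2) = sqrt(-2312115 + 400) = sqrt(-2311715) = 257*I*sqrt(35)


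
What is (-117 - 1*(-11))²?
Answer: 11236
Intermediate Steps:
(-117 - 1*(-11))² = (-117 + 11)² = (-106)² = 11236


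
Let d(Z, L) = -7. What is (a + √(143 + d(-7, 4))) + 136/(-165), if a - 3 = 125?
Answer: 20984/165 + 2*√34 ≈ 138.84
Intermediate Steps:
a = 128 (a = 3 + 125 = 128)
(a + √(143 + d(-7, 4))) + 136/(-165) = (128 + √(143 - 7)) + 136/(-165) = (128 + √136) + 136*(-1/165) = (128 + 2*√34) - 136/165 = 20984/165 + 2*√34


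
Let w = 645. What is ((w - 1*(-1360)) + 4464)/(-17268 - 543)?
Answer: -6469/17811 ≈ -0.36320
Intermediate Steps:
((w - 1*(-1360)) + 4464)/(-17268 - 543) = ((645 - 1*(-1360)) + 4464)/(-17268 - 543) = ((645 + 1360) + 4464)/(-17811) = (2005 + 4464)*(-1/17811) = 6469*(-1/17811) = -6469/17811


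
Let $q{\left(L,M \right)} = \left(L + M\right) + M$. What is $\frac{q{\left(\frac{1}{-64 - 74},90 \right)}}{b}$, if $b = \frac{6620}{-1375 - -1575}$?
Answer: $\frac{124195}{22839} \approx 5.4379$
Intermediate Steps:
$b = \frac{331}{10}$ ($b = \frac{6620}{-1375 + 1575} = \frac{6620}{200} = 6620 \cdot \frac{1}{200} = \frac{331}{10} \approx 33.1$)
$q{\left(L,M \right)} = L + 2 M$
$\frac{q{\left(\frac{1}{-64 - 74},90 \right)}}{b} = \frac{\frac{1}{-64 - 74} + 2 \cdot 90}{\frac{331}{10}} = \left(\frac{1}{-138} + 180\right) \frac{10}{331} = \left(- \frac{1}{138} + 180\right) \frac{10}{331} = \frac{24839}{138} \cdot \frac{10}{331} = \frac{124195}{22839}$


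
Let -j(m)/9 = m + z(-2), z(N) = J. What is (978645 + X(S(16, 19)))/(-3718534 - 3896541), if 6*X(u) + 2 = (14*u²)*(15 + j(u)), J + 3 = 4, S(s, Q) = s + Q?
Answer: -286259/22845225 ≈ -0.012530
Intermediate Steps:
S(s, Q) = Q + s
J = 1 (J = -3 + 4 = 1)
z(N) = 1
j(m) = -9 - 9*m (j(m) = -9*(m + 1) = -9*(1 + m) = -9 - 9*m)
X(u) = -⅓ + 7*u²*(6 - 9*u)/3 (X(u) = -⅓ + ((14*u²)*(15 + (-9 - 9*u)))/6 = -⅓ + ((14*u²)*(6 - 9*u))/6 = -⅓ + (14*u²*(6 - 9*u))/6 = -⅓ + 7*u²*(6 - 9*u)/3)
(978645 + X(S(16, 19)))/(-3718534 - 3896541) = (978645 + (-⅓ - 21*(19 + 16)³ + 14*(19 + 16)²))/(-3718534 - 3896541) = (978645 + (-⅓ - 21*35³ + 14*35²))/(-7615075) = (978645 + (-⅓ - 21*42875 + 14*1225))*(-1/7615075) = (978645 + (-⅓ - 900375 + 17150))*(-1/7615075) = (978645 - 2649676/3)*(-1/7615075) = (286259/3)*(-1/7615075) = -286259/22845225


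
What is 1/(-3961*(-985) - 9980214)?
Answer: -1/6078629 ≈ -1.6451e-7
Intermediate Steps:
1/(-3961*(-985) - 9980214) = 1/(3901585 - 9980214) = 1/(-6078629) = -1/6078629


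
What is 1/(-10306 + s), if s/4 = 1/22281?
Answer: -22281/229627982 ≈ -9.7031e-5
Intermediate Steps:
s = 4/22281 ≈ 0.00017953
1/(-10306 + s) = 1/(-10306 + 4/22281) = 1/(-229627982/22281) = -22281/229627982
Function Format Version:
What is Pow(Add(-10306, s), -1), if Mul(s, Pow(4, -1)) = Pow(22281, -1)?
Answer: Rational(-22281, 229627982) ≈ -9.7031e-5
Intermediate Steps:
s = Rational(4, 22281) (s = Mul(4, Pow(22281, -1)) = Mul(4, Rational(1, 22281)) = Rational(4, 22281) ≈ 0.00017953)
Pow(Add(-10306, s), -1) = Pow(Add(-10306, Rational(4, 22281)), -1) = Pow(Rational(-229627982, 22281), -1) = Rational(-22281, 229627982)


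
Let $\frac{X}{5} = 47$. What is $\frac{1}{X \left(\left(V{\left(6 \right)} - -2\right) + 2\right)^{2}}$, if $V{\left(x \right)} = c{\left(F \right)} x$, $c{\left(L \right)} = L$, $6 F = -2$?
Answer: $\frac{1}{940} \approx 0.0010638$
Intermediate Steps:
$F = - \frac{1}{3}$ ($F = \frac{1}{6} \left(-2\right) = - \frac{1}{3} \approx -0.33333$)
$X = 235$ ($X = 5 \cdot 47 = 235$)
$V{\left(x \right)} = - \frac{x}{3}$
$\frac{1}{X \left(\left(V{\left(6 \right)} - -2\right) + 2\right)^{2}} = \frac{1}{235 \left(\left(\left(- \frac{1}{3}\right) 6 - -2\right) + 2\right)^{2}} = \frac{1}{235 \left(\left(-2 + 2\right) + 2\right)^{2}} = \frac{1}{235 \left(0 + 2\right)^{2}} = \frac{1}{235 \cdot 2^{2}} = \frac{1}{235 \cdot 4} = \frac{1}{940}$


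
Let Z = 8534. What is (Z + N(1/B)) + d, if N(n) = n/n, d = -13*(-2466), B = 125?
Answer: 40593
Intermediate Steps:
d = 32058
N(n) = 1
(Z + N(1/B)) + d = (8534 + 1) + 32058 = 8535 + 32058 = 40593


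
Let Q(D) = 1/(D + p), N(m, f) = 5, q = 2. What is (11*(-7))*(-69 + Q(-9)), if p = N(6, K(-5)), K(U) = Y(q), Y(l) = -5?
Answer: 21329/4 ≈ 5332.3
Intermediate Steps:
K(U) = -5
p = 5
Q(D) = 1/(5 + D) (Q(D) = 1/(D + 5) = 1/(5 + D))
(11*(-7))*(-69 + Q(-9)) = (11*(-7))*(-69 + 1/(5 - 9)) = -77*(-69 + 1/(-4)) = -77*(-69 - ¼) = -77*(-277/4) = 21329/4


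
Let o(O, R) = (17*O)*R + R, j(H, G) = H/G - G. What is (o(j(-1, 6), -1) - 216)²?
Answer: 452929/36 ≈ 12581.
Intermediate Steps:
j(H, G) = -G + H/G
o(O, R) = R + 17*O*R (o(O, R) = 17*O*R + R = R + 17*O*R)
(o(j(-1, 6), -1) - 216)² = (-(1 + 17*(-1*6 - 1/6)) - 216)² = (-(1 + 17*(-6 - 1*⅙)) - 216)² = (-(1 + 17*(-6 - ⅙)) - 216)² = (-(1 + 17*(-37/6)) - 216)² = (-(1 - 629/6) - 216)² = (-1*(-623/6) - 216)² = (623/6 - 216)² = (-673/6)² = 452929/36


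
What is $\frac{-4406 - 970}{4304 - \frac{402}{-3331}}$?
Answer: $- \frac{8953728}{7168513} \approx -1.249$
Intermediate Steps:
$\frac{-4406 - 970}{4304 - \frac{402}{-3331}} = - \frac{5376}{4304 - - \frac{402}{3331}} = - \frac{5376}{4304 + \frac{402}{3331}} = - \frac{5376}{\frac{14337026}{3331}} = \left(-5376\right) \frac{3331}{14337026} = - \frac{8953728}{7168513}$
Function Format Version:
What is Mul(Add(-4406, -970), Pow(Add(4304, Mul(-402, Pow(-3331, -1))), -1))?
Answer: Rational(-8953728, 7168513) ≈ -1.2490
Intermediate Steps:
Mul(Add(-4406, -970), Pow(Add(4304, Mul(-402, Pow(-3331, -1))), -1)) = Mul(-5376, Pow(Add(4304, Mul(-402, Rational(-1, 3331))), -1)) = Mul(-5376, Pow(Add(4304, Rational(402, 3331)), -1)) = Mul(-5376, Pow(Rational(14337026, 3331), -1)) = Mul(-5376, Rational(3331, 14337026)) = Rational(-8953728, 7168513)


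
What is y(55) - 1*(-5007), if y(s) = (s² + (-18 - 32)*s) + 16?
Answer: 5298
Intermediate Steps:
y(s) = 16 + s² - 50*s (y(s) = (s² - 50*s) + 16 = 16 + s² - 50*s)
y(55) - 1*(-5007) = (16 + 55² - 50*55) - 1*(-5007) = (16 + 3025 - 2750) + 5007 = 291 + 5007 = 5298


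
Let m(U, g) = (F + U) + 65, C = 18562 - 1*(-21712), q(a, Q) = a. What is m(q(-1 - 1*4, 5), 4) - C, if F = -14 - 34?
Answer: -40262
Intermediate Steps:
C = 40274 (C = 18562 + 21712 = 40274)
F = -48
m(U, g) = 17 + U (m(U, g) = (-48 + U) + 65 = 17 + U)
m(q(-1 - 1*4, 5), 4) - C = (17 + (-1 - 1*4)) - 1*40274 = (17 + (-1 - 4)) - 40274 = (17 - 5) - 40274 = 12 - 40274 = -40262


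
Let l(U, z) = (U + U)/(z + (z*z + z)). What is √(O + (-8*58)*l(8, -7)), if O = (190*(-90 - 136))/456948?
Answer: I*√376937578731315/1332765 ≈ 14.567*I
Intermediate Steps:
O = -10735/114237 (O = (190*(-226))*(1/456948) = -42940*1/456948 = -10735/114237 ≈ -0.093971)
l(U, z) = 2*U/(z² + 2*z) (l(U, z) = (2*U)/(z + (z² + z)) = (2*U)/(z + (z + z²)) = (2*U)/(z² + 2*z) = 2*U/(z² + 2*z))
√(O + (-8*58)*l(8, -7)) = √(-10735/114237 + (-8*58)*(2*8/(-7*(2 - 7)))) = √(-10735/114237 - 928*8*(-1)/(7*(-5))) = √(-10735/114237 - 928*8*(-1)*(-1)/(7*5)) = √(-10735/114237 - 464*16/35) = √(-10735/114237 - 7424/35) = √(-848471213/3998295) = I*√376937578731315/1332765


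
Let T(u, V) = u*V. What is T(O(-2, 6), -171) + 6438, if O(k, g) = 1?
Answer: 6267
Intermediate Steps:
T(u, V) = V*u
T(O(-2, 6), -171) + 6438 = -171*1 + 6438 = -171 + 6438 = 6267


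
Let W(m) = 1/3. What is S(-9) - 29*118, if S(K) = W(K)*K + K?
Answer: -3434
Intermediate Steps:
W(m) = 1/3
S(K) = 4*K/3 (S(K) = K/3 + K = 4*K/3)
S(-9) - 29*118 = (4/3)*(-9) - 29*118 = -12 - 3422 = -3434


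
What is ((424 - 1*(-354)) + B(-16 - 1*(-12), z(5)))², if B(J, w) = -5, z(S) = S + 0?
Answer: 597529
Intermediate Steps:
z(S) = S
((424 - 1*(-354)) + B(-16 - 1*(-12), z(5)))² = ((424 - 1*(-354)) - 5)² = ((424 + 354) - 5)² = (778 - 5)² = 773² = 597529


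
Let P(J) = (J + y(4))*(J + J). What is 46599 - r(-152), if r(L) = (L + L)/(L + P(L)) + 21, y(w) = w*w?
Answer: 12622640/271 ≈ 46578.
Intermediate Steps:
y(w) = w²
P(J) = 2*J*(16 + J) (P(J) = (J + 4²)*(J + J) = (J + 16)*(2*J) = (16 + J)*(2*J) = 2*J*(16 + J))
r(L) = 21 + 2*L/(L + 2*L*(16 + L)) (r(L) = (L + L)/(L + 2*L*(16 + L)) + 21 = (2*L)/(L + 2*L*(16 + L)) + 21 = 2*L/(L + 2*L*(16 + L)) + 21 = 21 + 2*L/(L + 2*L*(16 + L)))
46599 - r(-152) = 46599 - (695 + 42*(-152))/(33 + 2*(-152)) = 46599 - (695 - 6384)/(33 - 304) = 46599 - (-5689)/(-271) = 46599 - (-1)*(-5689)/271 = 46599 - 1*5689/271 = 46599 - 5689/271 = 12622640/271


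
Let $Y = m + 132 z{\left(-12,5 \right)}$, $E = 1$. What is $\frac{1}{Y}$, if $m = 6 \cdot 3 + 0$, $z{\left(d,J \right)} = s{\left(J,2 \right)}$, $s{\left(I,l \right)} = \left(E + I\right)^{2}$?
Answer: $\frac{1}{4770} \approx 0.00020964$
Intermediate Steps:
$s{\left(I,l \right)} = \left(1 + I\right)^{2}$
$z{\left(d,J \right)} = \left(1 + J\right)^{2}$
$m = 18$ ($m = 18 + 0 = 18$)
$Y = 4770$ ($Y = 18 + 132 \left(1 + 5\right)^{2} = 18 + 132 \cdot 6^{2} = 18 + 132 \cdot 36 = 18 + 4752 = 4770$)
$\frac{1}{Y} = \frac{1}{4770}$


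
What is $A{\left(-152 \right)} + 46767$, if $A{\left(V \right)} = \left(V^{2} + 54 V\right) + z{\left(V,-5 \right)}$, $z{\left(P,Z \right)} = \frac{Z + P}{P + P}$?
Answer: $\frac{18745709}{304} \approx 61664.0$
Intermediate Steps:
$z{\left(P,Z \right)} = \frac{P + Z}{2 P}$
$A{\left(V \right)} = V^{2} + 54 V + \frac{-5 + V}{2 V}$ ($A{\left(V \right)} = \left(V^{2} + 54 V\right) + \frac{V - 5}{2 V} = \left(V^{2} + 54 V\right) + \frac{-5 + V}{2 V} = V^{2} + 54 V + \frac{-5 + V}{2 V}$)
$A{\left(-152 \right)} + 46767 = \frac{-5 - 152 + 2 \left(-152\right)^{2} \left(54 - 152\right)}{2 \left(-152\right)} + 46767 = \frac{1}{2} \left(- \frac{1}{152}\right) \left(-5 - 152 + 2 \cdot 23104 \left(-98\right)\right) + 46767 = \frac{1}{2} \left(- \frac{1}{152}\right) \left(-5 - 152 - 4528384\right) + 46767 = \frac{1}{2} \left(- \frac{1}{152}\right) \left(-4528541\right) + 46767 = \frac{4528541}{304} + 46767 = \frac{18745709}{304}$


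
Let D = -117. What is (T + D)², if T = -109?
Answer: 51076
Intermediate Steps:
(T + D)² = (-109 - 117)² = (-226)² = 51076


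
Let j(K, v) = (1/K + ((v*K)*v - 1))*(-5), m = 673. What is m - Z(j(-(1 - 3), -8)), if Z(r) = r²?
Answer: -1622933/4 ≈ -4.0573e+5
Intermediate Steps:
j(K, v) = 5 - 5/K - 5*K*v² (j(K, v) = (1/K + ((K*v)*v - 1))*(-5) = (1/K + (K*v² - 1))*(-5) = (1/K + (-1 + K*v²))*(-5) = (-1 + 1/K + K*v²)*(-5) = 5 - 5/K - 5*K*v²)
m - Z(j(-(1 - 3), -8)) = 673 - (5 - 5*(-1/(1 - 3)) - 5*(-(1 - 3))*(-8)²)² = 673 - (5 - 5/((-1*(-2))) - 5*(-1*(-2))*64)² = 673 - (5 - 5/2 - 5*2*64)² = 673 - (5 - 5*½ - 640)² = 673 - (5 - 5/2 - 640)² = 673 - (-1275/2)² = 673 - 1*1625625/4 = 673 - 1625625/4 = -1622933/4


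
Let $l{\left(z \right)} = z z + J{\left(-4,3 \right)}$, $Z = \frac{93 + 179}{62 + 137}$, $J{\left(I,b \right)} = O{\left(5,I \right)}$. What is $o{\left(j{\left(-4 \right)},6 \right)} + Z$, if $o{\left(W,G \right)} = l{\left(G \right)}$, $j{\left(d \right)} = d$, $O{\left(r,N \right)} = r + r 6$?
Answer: $\frac{14401}{199} \approx 72.367$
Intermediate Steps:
$O{\left(r,N \right)} = 7 r$ ($O{\left(r,N \right)} = r + 6 r = 7 r$)
$J{\left(I,b \right)} = 35$ ($J{\left(I,b \right)} = 7 \cdot 5 = 35$)
$Z = \frac{272}{199} \approx 1.3668$
$l{\left(z \right)} = 35 + z^{2}$ ($l{\left(z \right)} = z z + 35 = z^{2} + 35 = 35 + z^{2}$)
$o{\left(W,G \right)} = 35 + G^{2}$
$o{\left(j{\left(-4 \right)},6 \right)} + Z = \left(35 + 6^{2}\right) + \frac{272}{199} = \left(35 + 36\right) + \frac{272}{199} = 71 + \frac{272}{199} = \frac{14401}{199}$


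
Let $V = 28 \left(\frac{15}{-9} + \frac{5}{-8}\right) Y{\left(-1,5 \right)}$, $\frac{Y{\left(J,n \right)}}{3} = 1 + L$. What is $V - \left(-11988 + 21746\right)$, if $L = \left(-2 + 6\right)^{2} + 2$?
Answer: $- \frac{26831}{2} \approx -13416.0$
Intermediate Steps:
$L = 18$ ($L = 4^{2} + 2 = 16 + 2 = 18$)
$Y{\left(J,n \right)} = 57$ ($Y{\left(J,n \right)} = 3 \left(1 + 18\right) = 3 \cdot 19 = 57$)
$V = - \frac{7315}{2}$ ($V = 28 \left(\frac{15}{-9} + \frac{5}{-8}\right) 57 = 28 \left(15 \left(- \frac{1}{9}\right) + 5 \left(- \frac{1}{8}\right)\right) 57 = 28 \left(- \frac{5}{3} - \frac{5}{8}\right) 57 = 28 \left(- \frac{55}{24}\right) 57 = \left(- \frac{385}{6}\right) 57 = - \frac{7315}{2} \approx -3657.5$)
$V - \left(-11988 + 21746\right) = - \frac{7315}{2} - \left(-11988 + 21746\right) = - \frac{7315}{2} - 9758 = - \frac{26831}{2}$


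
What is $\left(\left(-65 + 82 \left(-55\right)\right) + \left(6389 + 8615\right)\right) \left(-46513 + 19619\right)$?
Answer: $-280477526$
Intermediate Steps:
$\left(\left(-65 + 82 \left(-55\right)\right) + \left(6389 + 8615\right)\right) \left(-46513 + 19619\right) = \left(\left(-65 - 4510\right) + 15004\right) \left(-26894\right) = \left(-4575 + 15004\right) \left(-26894\right) = 10429 \left(-26894\right) = -280477526$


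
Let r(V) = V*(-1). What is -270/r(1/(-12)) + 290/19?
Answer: -61270/19 ≈ -3224.7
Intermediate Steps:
r(V) = -V
-270/r(1/(-12)) + 290/19 = -270/((-1/(-12))) + 290/19 = -270/((-1*(-1/12))) + 290*(1/19) = -270/1/12 + 290/19 = -270*12 + 290/19 = -3240 + 290/19 = -61270/19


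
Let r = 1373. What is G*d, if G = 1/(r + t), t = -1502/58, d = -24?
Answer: -116/6511 ≈ -0.017816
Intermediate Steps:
t = -751/29 (t = -1502*1/58 = -751/29 ≈ -25.897)
G = 29/39066 (G = 1/(1373 - 751/29) = 1/(39066/29) = 29/39066 ≈ 0.00074233)
G*d = (29/39066)*(-24) = -116/6511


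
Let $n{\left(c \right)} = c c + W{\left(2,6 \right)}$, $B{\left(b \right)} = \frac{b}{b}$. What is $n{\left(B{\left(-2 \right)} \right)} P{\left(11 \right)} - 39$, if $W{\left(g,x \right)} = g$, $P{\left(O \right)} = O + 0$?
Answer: $-6$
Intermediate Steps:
$P{\left(O \right)} = O$
$B{\left(b \right)} = 1$
$n{\left(c \right)} = 2 + c^{2}$ ($n{\left(c \right)} = c c + 2 = c^{2} + 2 = 2 + c^{2}$)
$n{\left(B{\left(-2 \right)} \right)} P{\left(11 \right)} - 39 = \left(2 + 1^{2}\right) 11 - 39 = \left(2 + 1\right) 11 - 39 = 3 \cdot 11 - 39 = 33 - 39 = -6$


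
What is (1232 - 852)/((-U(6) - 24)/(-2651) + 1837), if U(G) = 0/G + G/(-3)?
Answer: 4820/23301 ≈ 0.20686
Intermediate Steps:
U(G) = -G/3 (U(G) = 0 + G*(-⅓) = 0 - G/3 = -G/3)
(1232 - 852)/((-U(6) - 24)/(-2651) + 1837) = (1232 - 852)/((-(-1)*6/3 - 24)/(-2651) + 1837) = 380/((-1*(-2) - 24)*(-1/2651) + 1837) = 380/((2 - 24)*(-1/2651) + 1837) = 380/(-22*(-1/2651) + 1837) = 380/(2/241 + 1837) = 380/(442719/241) = 380*(241/442719) = 4820/23301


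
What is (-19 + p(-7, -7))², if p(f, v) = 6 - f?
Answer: 36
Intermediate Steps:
(-19 + p(-7, -7))² = (-19 + (6 - 1*(-7)))² = (-19 + (6 + 7))² = (-19 + 13)² = (-6)² = 36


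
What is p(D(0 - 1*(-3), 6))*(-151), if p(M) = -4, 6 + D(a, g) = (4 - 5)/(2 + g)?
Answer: 604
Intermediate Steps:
D(a, g) = -6 - 1/(2 + g) (D(a, g) = -6 + (4 - 5)/(2 + g) = -6 - 1/(2 + g))
p(D(0 - 1*(-3), 6))*(-151) = -4*(-151) = 604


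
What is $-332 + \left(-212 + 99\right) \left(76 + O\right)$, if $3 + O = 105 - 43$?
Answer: $-15587$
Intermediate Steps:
$O = 59$ ($O = -3 + \left(105 - 43\right) = -3 + 62 = 59$)
$-332 + \left(-212 + 99\right) \left(76 + O\right) = -332 + \left(-212 + 99\right) \left(76 + 59\right) = -332 - 15255 = -15587$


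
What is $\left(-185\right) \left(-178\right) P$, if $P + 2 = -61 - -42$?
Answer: $-691530$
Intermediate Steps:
$P = -21$ ($P = -2 - 19 = -21$)
$\left(-185\right) \left(-178\right) P = \left(-185\right) \left(-178\right) \left(-21\right) = 32930 \left(-21\right) = -691530$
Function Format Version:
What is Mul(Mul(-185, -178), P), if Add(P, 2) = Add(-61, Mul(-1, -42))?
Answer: -691530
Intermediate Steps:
P = -21 (P = Add(-2, Add(-61, Mul(-1, -42))) = Add(-2, Add(-61, 42)) = Add(-2, -19) = -21)
Mul(Mul(-185, -178), P) = Mul(Mul(-185, -178), -21) = Mul(32930, -21) = -691530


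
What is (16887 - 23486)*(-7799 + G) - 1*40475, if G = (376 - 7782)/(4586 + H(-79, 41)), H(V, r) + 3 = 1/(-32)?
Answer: 7543315763738/146655 ≈ 5.1436e+7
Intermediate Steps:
H(V, r) = -97/32 (H(V, r) = -3 + 1/(-32) = -3 - 1/32 = -97/32)
G = -236992/146655 (G = (376 - 7782)/(4586 - 97/32) = -7406/146655/32 = -7406*32/146655 = -236992/146655 ≈ -1.6160)
(16887 - 23486)*(-7799 + G) - 1*40475 = (16887 - 23486)*(-7799 - 236992/146655) - 1*40475 = -6599*(-1143999337/146655) - 40475 = 7549251624863/146655 - 40475 = 7543315763738/146655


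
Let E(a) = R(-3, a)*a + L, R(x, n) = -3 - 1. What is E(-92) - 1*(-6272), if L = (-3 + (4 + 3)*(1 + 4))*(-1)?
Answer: 6608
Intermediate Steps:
R(x, n) = -4
L = -32 (L = (-3 + 7*5)*(-1) = (-3 + 35)*(-1) = 32*(-1) = -32)
E(a) = -32 - 4*a (E(a) = -4*a - 32 = -32 - 4*a)
E(-92) - 1*(-6272) = (-32 - 4*(-92)) - 1*(-6272) = (-32 + 368) + 6272 = 336 + 6272 = 6608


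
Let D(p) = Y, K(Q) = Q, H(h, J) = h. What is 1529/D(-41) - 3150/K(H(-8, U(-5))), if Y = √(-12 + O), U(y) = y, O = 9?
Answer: 1575/4 - 1529*I*√3/3 ≈ 393.75 - 882.77*I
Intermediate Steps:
Y = I*√3 (Y = √(-12 + 9) = √(-3) = I*√3 ≈ 1.732*I)
D(p) = I*√3
1529/D(-41) - 3150/K(H(-8, U(-5))) = 1529/((I*√3)) - 3150/(-8) = 1529*(-I*√3/3) - 3150*(-⅛) = -1529*I*√3/3 + 1575/4 = 1575/4 - 1529*I*√3/3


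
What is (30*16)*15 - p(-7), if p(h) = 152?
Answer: 7048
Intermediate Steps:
(30*16)*15 - p(-7) = (30*16)*15 - 1*152 = 480*15 - 152 = 7200 - 152 = 7048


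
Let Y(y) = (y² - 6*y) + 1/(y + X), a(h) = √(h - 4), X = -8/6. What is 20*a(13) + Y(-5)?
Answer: 2182/19 ≈ 114.84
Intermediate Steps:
X = -4/3 (X = -8*⅙ = -4/3 ≈ -1.3333)
a(h) = √(-4 + h)
Y(y) = y² + 1/(-4/3 + y) - 6*y (Y(y) = (y² - 6*y) + 1/(y - 4/3) = (y² - 6*y) + 1/(-4/3 + y) = y² + 1/(-4/3 + y) - 6*y)
20*a(13) + Y(-5) = 20*√(-4 + 13) + (3 - 22*(-5)² + 3*(-5)³ + 24*(-5))/(-4 + 3*(-5)) = 20*√9 + (3 - 22*25 + 3*(-125) - 120)/(-4 - 15) = 20*3 + (3 - 550 - 375 - 120)/(-19) = 60 - 1/19*(-1042) = 60 + 1042/19 = 2182/19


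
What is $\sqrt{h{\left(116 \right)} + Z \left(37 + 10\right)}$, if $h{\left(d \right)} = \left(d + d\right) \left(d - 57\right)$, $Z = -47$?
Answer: $\sqrt{11479} \approx 107.14$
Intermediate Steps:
$h{\left(d \right)} = 2 d \left(-57 + d\right)$
$\sqrt{h{\left(116 \right)} + Z \left(37 + 10\right)} = \sqrt{2 \cdot 116 \left(-57 + 116\right) - 47 \left(37 + 10\right)} = \sqrt{2 \cdot 116 \cdot 59 - 2209} = \sqrt{13688 - 2209} = \sqrt{11479}$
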